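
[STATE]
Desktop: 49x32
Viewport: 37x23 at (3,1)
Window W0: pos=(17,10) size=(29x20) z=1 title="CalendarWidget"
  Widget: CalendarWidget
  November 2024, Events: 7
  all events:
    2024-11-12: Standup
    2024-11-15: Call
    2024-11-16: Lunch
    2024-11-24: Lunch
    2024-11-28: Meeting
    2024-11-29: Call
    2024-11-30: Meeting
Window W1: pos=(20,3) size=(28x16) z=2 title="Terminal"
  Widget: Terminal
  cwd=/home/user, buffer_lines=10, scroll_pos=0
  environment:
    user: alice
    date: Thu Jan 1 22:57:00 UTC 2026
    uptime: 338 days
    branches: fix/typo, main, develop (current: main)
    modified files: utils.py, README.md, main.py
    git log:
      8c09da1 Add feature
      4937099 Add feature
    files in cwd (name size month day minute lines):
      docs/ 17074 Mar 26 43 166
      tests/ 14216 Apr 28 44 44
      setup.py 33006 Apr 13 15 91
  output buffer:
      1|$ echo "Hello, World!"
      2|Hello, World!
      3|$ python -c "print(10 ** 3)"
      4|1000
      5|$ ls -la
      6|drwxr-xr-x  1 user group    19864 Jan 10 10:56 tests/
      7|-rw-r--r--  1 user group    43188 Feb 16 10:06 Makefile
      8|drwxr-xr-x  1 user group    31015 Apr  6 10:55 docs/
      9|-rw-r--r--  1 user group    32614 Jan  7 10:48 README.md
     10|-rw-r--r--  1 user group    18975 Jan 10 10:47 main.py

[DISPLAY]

                                     
                                     
                 ┏━━━━━━━━━━━━━━━━━━━
                 ┃ Terminal          
                 ┠───────────────────
                 ┃$ echo "Hello, Worl
                 ┃Hello, World!      
                 ┃$ python -c "print(
                 ┃1000               
              ┏━━┃$ ls -la           
              ┃ C┃drwxr-xr-x  1 user 
              ┠──┃-rw-r--r--  1 user 
              ┃  ┃drwxr-xr-x  1 user 
              ┃Mo┃-rw-r--r--  1 user 
              ┃  ┃-rw-r--r--  1 user 
              ┃ 4┃$ █                
              ┃11┃                   
              ┃18┗━━━━━━━━━━━━━━━━━━━
              ┃25 26 27 28* 29* 30*  
              ┃                      
              ┃                      
              ┃                      
              ┃                      


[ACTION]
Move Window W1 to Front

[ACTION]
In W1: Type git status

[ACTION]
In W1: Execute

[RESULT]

                                     
                                     
                 ┏━━━━━━━━━━━━━━━━━━━
                 ┃ Terminal          
                 ┠───────────────────
                 ┃-rw-r--r--  1 user 
                 ┃drwxr-xr-x  1 user 
                 ┃-rw-r--r--  1 user 
                 ┃-rw-r--r--  1 user 
              ┏━━┃$ git status       
              ┃ C┃On branch main     
              ┠──┃Changes not staged 
              ┃  ┃                   
              ┃Mo┃        modified:  
              ┃  ┃        modified:  
              ┃ 4┃        modified:  
              ┃11┃$ █                
              ┃18┗━━━━━━━━━━━━━━━━━━━
              ┃25 26 27 28* 29* 30*  
              ┃                      
              ┃                      
              ┃                      
              ┃                      


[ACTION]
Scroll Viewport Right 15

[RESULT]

                                     
                                     
        ┏━━━━━━━━━━━━━━━━━━━━━━━━━━┓ 
        ┃ Terminal                 ┃ 
        ┠──────────────────────────┨ 
        ┃-rw-r--r--  1 user group  ┃ 
        ┃drwxr-xr-x  1 user group  ┃ 
        ┃-rw-r--r--  1 user group  ┃ 
        ┃-rw-r--r--  1 user group  ┃ 
     ┏━━┃$ git status              ┃ 
     ┃ C┃On branch main            ┃ 
     ┠──┃Changes not staged for com┃ 
     ┃  ┃                          ┃ 
     ┃Mo┃        modified:   utils.┃ 
     ┃  ┃        modified:   README┃ 
     ┃ 4┃        modified:   main.p┃ 
     ┃11┃$ █                       ┃ 
     ┃18┗━━━━━━━━━━━━━━━━━━━━━━━━━━┛ 
     ┃25 26 27 28* 29* 30*       ┃   
     ┃                           ┃   
     ┃                           ┃   
     ┃                           ┃   
     ┃                           ┃   


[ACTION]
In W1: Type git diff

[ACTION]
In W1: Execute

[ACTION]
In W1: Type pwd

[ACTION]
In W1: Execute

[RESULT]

                                     
                                     
        ┏━━━━━━━━━━━━━━━━━━━━━━━━━━┓ 
        ┃ Terminal                 ┃ 
        ┠──────────────────────────┨ 
        ┃        modified:   README┃ 
        ┃        modified:   main.p┃ 
        ┃$ git diff                ┃ 
        ┃diff --git a/main.py b/mai┃ 
     ┏━━┃--- a/main.py             ┃ 
     ┃ C┃+++ b/main.py             ┃ 
     ┠──┃@@ -1,3 +1,4 @@           ┃ 
     ┃  ┃+# updated                ┃ 
     ┃Mo┃ import sys               ┃ 
     ┃  ┃$ pwd                     ┃ 
     ┃ 4┃/home/user                ┃ 
     ┃11┃$ █                       ┃ 
     ┃18┗━━━━━━━━━━━━━━━━━━━━━━━━━━┛ 
     ┃25 26 27 28* 29* 30*       ┃   
     ┃                           ┃   
     ┃                           ┃   
     ┃                           ┃   
     ┃                           ┃   


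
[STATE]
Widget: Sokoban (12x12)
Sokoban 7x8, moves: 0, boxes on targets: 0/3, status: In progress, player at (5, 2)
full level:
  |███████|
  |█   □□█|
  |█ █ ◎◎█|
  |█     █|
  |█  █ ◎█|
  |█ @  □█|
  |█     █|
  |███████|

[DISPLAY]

███████     
█   □□█     
█ █ ◎◎█     
█     █     
█  █ ◎█     
█ @  □█     
█     █     
███████     
Moves: 0  0/
            
            
            


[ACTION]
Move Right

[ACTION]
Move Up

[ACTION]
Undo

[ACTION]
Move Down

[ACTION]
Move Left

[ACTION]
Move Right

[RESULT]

███████     
█   □□█     
█ █ ◎◎█     
█     █     
█  █ ◎█     
█    □█     
█ @   █     
███████     
Moves: 3  0/
            
            
            


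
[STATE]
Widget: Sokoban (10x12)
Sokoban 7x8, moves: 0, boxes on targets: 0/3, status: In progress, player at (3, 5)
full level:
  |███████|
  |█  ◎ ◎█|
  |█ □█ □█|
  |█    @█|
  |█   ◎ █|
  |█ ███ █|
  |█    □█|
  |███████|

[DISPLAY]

███████   
█  ◎ ◎█   
█ □█ □█   
█    @█   
█   ◎ █   
█ ███ █   
█    □█   
███████   
Moves: 0  
          
          
          


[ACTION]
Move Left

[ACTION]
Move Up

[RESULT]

███████   
█  ◎ ◎█   
█ □█@□█   
█     █   
█   ◎ █   
█ ███ █   
█    □█   
███████   
Moves: 2  
          
          
          


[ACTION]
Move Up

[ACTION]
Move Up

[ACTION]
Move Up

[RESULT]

███████   
█  ◎@◎█   
█ □█ □█   
█     █   
█   ◎ █   
█ ███ █   
█    □█   
███████   
Moves: 3  
          
          
          


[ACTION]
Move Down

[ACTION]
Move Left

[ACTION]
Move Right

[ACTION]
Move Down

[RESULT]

███████   
█  ◎ ◎█   
█ □█ □█   
█   @ █   
█   ◎ █   
█ ███ █   
█    □█   
███████   
Moves: 5  
          
          
          


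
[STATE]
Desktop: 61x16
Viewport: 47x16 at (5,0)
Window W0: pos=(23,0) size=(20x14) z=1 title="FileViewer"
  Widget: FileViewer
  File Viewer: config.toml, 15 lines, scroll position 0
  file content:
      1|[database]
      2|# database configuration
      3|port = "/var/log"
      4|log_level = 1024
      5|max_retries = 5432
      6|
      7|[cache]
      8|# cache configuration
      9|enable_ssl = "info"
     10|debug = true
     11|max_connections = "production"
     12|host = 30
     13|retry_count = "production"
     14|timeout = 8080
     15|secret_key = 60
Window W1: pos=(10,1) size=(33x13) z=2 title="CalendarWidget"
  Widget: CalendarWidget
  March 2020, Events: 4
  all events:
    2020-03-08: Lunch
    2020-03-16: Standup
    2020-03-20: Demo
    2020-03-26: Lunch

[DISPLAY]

                  ┏━━━━━━━━━━━━━━━━━━┓         
     ┏━━━━━━━━━━━━━━━━━━━━━━━━━━━━━━━┓         
     ┃ CalendarWidget                ┃         
     ┠───────────────────────────────┨         
     ┃           March 2020          ┃         
     ┃Mo Tu We Th Fr Sa Su           ┃         
     ┃                   1           ┃         
     ┃ 2  3  4  5  6  7  8*          ┃         
     ┃ 9 10 11 12 13 14 15           ┃         
     ┃16* 17 18 19 20* 21 22         ┃         
     ┃23 24 25 26* 27 28 29          ┃         
     ┃30 31                          ┃         
     ┃                               ┃         
     ┗━━━━━━━━━━━━━━━━━━━━━━━━━━━━━━━┛         
                                               
                                               


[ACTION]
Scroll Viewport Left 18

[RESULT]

                       ┏━━━━━━━━━━━━━━━━━━┓    
          ┏━━━━━━━━━━━━━━━━━━━━━━━━━━━━━━━┓    
          ┃ CalendarWidget                ┃    
          ┠───────────────────────────────┨    
          ┃           March 2020          ┃    
          ┃Mo Tu We Th Fr Sa Su           ┃    
          ┃                   1           ┃    
          ┃ 2  3  4  5  6  7  8*          ┃    
          ┃ 9 10 11 12 13 14 15           ┃    
          ┃16* 17 18 19 20* 21 22         ┃    
          ┃23 24 25 26* 27 28 29          ┃    
          ┃30 31                          ┃    
          ┃                               ┃    
          ┗━━━━━━━━━━━━━━━━━━━━━━━━━━━━━━━┛    
                                               
                                               


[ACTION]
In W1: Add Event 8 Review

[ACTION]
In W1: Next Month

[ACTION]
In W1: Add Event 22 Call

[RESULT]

                       ┏━━━━━━━━━━━━━━━━━━┓    
          ┏━━━━━━━━━━━━━━━━━━━━━━━━━━━━━━━┓    
          ┃ CalendarWidget                ┃    
          ┠───────────────────────────────┨    
          ┃           April 2020          ┃    
          ┃Mo Tu We Th Fr Sa Su           ┃    
          ┃       1  2  3  4  5           ┃    
          ┃ 6  7  8  9 10 11 12           ┃    
          ┃13 14 15 16 17 18 19           ┃    
          ┃20 21 22* 23 24 25 26          ┃    
          ┃27 28 29 30                    ┃    
          ┃                               ┃    
          ┃                               ┃    
          ┗━━━━━━━━━━━━━━━━━━━━━━━━━━━━━━━┛    
                                               
                                               


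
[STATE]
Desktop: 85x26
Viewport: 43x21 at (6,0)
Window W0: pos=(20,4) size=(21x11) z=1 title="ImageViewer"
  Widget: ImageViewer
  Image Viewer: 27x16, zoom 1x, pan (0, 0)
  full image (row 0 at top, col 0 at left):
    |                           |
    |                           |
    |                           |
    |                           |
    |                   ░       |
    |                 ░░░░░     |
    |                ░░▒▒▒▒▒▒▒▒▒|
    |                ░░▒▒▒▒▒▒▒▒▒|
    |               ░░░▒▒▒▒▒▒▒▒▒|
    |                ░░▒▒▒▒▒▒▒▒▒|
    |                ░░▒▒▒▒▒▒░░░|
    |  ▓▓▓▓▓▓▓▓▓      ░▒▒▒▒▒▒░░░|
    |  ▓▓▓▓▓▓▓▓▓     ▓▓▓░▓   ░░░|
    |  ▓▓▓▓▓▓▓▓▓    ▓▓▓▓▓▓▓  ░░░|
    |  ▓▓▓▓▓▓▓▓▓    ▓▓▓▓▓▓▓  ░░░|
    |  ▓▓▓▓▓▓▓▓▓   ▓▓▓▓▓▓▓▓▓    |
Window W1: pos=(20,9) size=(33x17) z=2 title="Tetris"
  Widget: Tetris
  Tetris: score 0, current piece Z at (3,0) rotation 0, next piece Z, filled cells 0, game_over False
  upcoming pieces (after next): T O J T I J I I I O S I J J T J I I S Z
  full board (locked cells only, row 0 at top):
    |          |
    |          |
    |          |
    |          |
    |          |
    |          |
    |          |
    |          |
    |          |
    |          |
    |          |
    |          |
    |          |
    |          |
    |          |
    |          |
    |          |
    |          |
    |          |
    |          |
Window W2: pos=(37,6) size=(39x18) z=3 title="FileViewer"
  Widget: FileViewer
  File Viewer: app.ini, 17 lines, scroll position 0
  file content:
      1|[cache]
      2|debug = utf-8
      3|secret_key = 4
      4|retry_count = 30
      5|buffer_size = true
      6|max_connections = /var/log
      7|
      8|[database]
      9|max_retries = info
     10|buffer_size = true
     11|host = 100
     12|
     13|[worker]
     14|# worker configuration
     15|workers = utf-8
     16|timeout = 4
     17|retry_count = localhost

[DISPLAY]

                                           
                                           
                                           
                                           
              ┏━━━━━━━━━━━━━━━━━━━┓        
              ┃ ImageViewer       ┃        
              ┠────────────────┏━━━━━━━━━━━
              ┃                ┃ FileViewer
              ┃                ┠───────────
              ┏━━━━━━━━━━━━━━━━┃[cache]    
              ┃ Tetris         ┃debug = utf
              ┠────────────────┃secret_key 
              ┃          │Next:┃retry_count
              ┃          │▓▓   ┃buffer_size
              ┃          │ ▓▓  ┃max_connect
              ┃          │     ┃           
              ┃          │     ┃[database] 
              ┃          │     ┃max_retries
              ┃          │Score┃buffer_size
              ┃          │0    ┃host = 100 
              ┃          │     ┃           


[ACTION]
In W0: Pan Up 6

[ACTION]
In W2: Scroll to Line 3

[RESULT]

                                           
                                           
                                           
                                           
              ┏━━━━━━━━━━━━━━━━━━━┓        
              ┃ ImageViewer       ┃        
              ┠────────────────┏━━━━━━━━━━━
              ┃                ┃ FileViewer
              ┃                ┠───────────
              ┏━━━━━━━━━━━━━━━━┃secret_key 
              ┃ Tetris         ┃retry_count
              ┠────────────────┃buffer_size
              ┃          │Next:┃max_connect
              ┃          │▓▓   ┃           
              ┃          │ ▓▓  ┃[database] 
              ┃          │     ┃max_retries
              ┃          │     ┃buffer_size
              ┃          │     ┃host = 100 
              ┃          │Score┃           
              ┃          │0    ┃[worker]   
              ┃          │     ┃# worker co


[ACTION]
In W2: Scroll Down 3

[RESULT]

                                           
                                           
                                           
                                           
              ┏━━━━━━━━━━━━━━━━━━━┓        
              ┃ ImageViewer       ┃        
              ┠────────────────┏━━━━━━━━━━━
              ┃                ┃ FileViewer
              ┃                ┠───────────
              ┏━━━━━━━━━━━━━━━━┃retry_count
              ┃ Tetris         ┃buffer_size
              ┠────────────────┃max_connect
              ┃          │Next:┃           
              ┃          │▓▓   ┃[database] 
              ┃          │ ▓▓  ┃max_retries
              ┃          │     ┃buffer_size
              ┃          │     ┃host = 100 
              ┃          │     ┃           
              ┃          │Score┃[worker]   
              ┃          │0    ┃# worker co
              ┃          │     ┃workers = u


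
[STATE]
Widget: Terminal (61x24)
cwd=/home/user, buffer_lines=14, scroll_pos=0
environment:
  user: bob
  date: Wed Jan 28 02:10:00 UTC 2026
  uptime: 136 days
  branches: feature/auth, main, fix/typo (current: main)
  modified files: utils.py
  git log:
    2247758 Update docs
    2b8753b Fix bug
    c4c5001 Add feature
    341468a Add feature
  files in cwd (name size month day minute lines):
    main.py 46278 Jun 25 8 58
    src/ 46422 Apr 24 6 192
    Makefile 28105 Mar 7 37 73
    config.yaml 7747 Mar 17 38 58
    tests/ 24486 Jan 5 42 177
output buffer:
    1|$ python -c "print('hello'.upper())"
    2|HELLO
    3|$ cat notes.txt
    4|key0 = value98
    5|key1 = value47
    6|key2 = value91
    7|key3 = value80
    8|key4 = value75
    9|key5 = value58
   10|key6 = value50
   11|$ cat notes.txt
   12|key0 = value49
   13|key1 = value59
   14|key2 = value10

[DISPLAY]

$ python -c "print('hello'.upper())"                         
HELLO                                                        
$ cat notes.txt                                              
key0 = value98                                               
key1 = value47                                               
key2 = value91                                               
key3 = value80                                               
key4 = value75                                               
key5 = value58                                               
key6 = value50                                               
$ cat notes.txt                                              
key0 = value49                                               
key1 = value59                                               
key2 = value10                                               
$ █                                                          
                                                             
                                                             
                                                             
                                                             
                                                             
                                                             
                                                             
                                                             
                                                             


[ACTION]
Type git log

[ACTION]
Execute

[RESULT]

$ python -c "print('hello'.upper())"                         
HELLO                                                        
$ cat notes.txt                                              
key0 = value98                                               
key1 = value47                                               
key2 = value91                                               
key3 = value80                                               
key4 = value75                                               
key5 = value58                                               
key6 = value50                                               
$ cat notes.txt                                              
key0 = value49                                               
key1 = value59                                               
key2 = value10                                               
$ git log                                                    
2247758 Update docs                                          
2b8753b Fix bug                                              
c4c5001 Add feature                                          
341468a Add feature                                          
$ █                                                          
                                                             
                                                             
                                                             
                                                             


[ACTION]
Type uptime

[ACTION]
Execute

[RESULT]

$ python -c "print('hello'.upper())"                         
HELLO                                                        
$ cat notes.txt                                              
key0 = value98                                               
key1 = value47                                               
key2 = value91                                               
key3 = value80                                               
key4 = value75                                               
key5 = value58                                               
key6 = value50                                               
$ cat notes.txt                                              
key0 = value49                                               
key1 = value59                                               
key2 = value10                                               
$ git log                                                    
2247758 Update docs                                          
2b8753b Fix bug                                              
c4c5001 Add feature                                          
341468a Add feature                                          
$ uptime                                                     
 10:00  up 136 days                                          
$ █                                                          
                                                             
                                                             


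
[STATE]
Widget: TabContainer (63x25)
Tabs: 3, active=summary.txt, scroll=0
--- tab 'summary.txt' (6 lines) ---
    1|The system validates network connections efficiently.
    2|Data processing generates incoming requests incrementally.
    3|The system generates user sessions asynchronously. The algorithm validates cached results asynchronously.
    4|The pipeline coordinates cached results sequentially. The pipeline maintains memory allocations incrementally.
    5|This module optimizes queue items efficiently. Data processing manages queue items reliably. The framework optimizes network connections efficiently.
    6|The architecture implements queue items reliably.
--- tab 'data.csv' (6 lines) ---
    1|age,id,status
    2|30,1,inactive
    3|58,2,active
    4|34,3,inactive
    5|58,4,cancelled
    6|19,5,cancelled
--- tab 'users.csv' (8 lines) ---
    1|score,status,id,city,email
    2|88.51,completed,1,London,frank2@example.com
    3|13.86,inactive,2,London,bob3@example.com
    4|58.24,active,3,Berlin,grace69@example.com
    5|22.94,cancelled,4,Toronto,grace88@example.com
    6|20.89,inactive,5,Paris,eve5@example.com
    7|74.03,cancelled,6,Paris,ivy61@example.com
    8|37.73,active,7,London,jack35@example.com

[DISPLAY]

[summary.txt]│ data.csv │ users.csv                            
───────────────────────────────────────────────────────────────
The system validates network connections efficiently.          
Data processing generates incoming requests incrementally.     
The system generates user sessions asynchronously. The algorith
The pipeline coordinates cached results sequentially. The pipel
This module optimizes queue items efficiently. Data processing 
The architecture implements queue items reliably.              
                                                               
                                                               
                                                               
                                                               
                                                               
                                                               
                                                               
                                                               
                                                               
                                                               
                                                               
                                                               
                                                               
                                                               
                                                               
                                                               
                                                               


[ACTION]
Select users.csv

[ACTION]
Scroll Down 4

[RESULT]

 summary.txt │ data.csv │[users.csv]                           
───────────────────────────────────────────────────────────────
22.94,cancelled,4,Toronto,grace88@example.com                  
20.89,inactive,5,Paris,eve5@example.com                        
74.03,cancelled,6,Paris,ivy61@example.com                      
37.73,active,7,London,jack35@example.com                       
                                                               
                                                               
                                                               
                                                               
                                                               
                                                               
                                                               
                                                               
                                                               
                                                               
                                                               
                                                               
                                                               
                                                               
                                                               
                                                               
                                                               
                                                               
                                                               


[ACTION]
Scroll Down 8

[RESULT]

 summary.txt │ data.csv │[users.csv]                           
───────────────────────────────────────────────────────────────
37.73,active,7,London,jack35@example.com                       
                                                               
                                                               
                                                               
                                                               
                                                               
                                                               
                                                               
                                                               
                                                               
                                                               
                                                               
                                                               
                                                               
                                                               
                                                               
                                                               
                                                               
                                                               
                                                               
                                                               
                                                               
                                                               


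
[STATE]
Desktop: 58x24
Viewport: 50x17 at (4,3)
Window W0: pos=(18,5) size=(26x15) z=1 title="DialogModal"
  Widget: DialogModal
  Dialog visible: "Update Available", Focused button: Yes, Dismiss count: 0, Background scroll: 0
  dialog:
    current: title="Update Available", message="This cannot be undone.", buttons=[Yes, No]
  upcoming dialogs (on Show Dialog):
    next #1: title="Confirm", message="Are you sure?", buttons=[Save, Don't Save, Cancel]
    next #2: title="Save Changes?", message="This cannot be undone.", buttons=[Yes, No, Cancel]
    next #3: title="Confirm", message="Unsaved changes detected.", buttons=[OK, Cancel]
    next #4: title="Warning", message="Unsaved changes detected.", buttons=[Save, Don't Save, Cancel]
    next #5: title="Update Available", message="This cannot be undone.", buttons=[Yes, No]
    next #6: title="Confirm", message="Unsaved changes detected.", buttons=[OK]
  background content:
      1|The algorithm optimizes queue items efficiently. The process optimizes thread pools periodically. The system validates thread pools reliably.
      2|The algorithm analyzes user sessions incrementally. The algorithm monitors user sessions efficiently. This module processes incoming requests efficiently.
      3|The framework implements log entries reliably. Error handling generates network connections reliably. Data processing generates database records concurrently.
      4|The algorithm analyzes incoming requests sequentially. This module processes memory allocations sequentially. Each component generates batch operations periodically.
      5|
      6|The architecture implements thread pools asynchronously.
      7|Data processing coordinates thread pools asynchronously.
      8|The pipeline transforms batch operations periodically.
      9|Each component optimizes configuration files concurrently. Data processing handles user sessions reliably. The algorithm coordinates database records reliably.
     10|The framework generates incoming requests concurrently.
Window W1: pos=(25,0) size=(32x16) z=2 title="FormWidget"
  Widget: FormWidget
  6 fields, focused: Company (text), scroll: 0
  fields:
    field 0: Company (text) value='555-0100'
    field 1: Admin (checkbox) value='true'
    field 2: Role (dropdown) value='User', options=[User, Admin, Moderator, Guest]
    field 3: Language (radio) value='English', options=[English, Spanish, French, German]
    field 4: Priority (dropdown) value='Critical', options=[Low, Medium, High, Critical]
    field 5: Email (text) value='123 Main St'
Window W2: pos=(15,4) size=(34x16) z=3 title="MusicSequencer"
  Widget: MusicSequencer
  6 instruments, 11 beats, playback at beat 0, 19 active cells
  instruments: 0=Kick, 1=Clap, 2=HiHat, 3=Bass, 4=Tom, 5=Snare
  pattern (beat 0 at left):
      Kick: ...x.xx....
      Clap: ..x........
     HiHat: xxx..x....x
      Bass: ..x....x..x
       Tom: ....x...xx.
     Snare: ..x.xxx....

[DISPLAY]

                     ┃> Company:    [555-0100     
           ┏━━━━━━━━━━━━━━━━━━━━━━━━━━━━━━━━┓     
           ┃ MusicSequencer                 ┃     
           ┠────────────────────────────────┨sh  (
           ┃      ▼1234567890               ┃     
           ┃  Kick···█·██····               ┃ St  
           ┃  Clap··█········               ┃     
           ┃ HiHat███··█····█               ┃     
           ┃  Bass··█····█··█               ┃     
           ┃   Tom····█···██·               ┃     
           ┃ Snare··█·███····               ┃     
           ┃                                ┃     
           ┃                                ┃━━━━━
           ┃                                ┃     
           ┃                                ┃     
           ┃                                ┃     
           ┗━━━━━━━━━━━━━━━━━━━━━━━━━━━━━━━━┛     


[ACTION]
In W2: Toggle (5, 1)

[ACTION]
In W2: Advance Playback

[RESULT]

                     ┃> Company:    [555-0100     
           ┏━━━━━━━━━━━━━━━━━━━━━━━━━━━━━━━━┓     
           ┃ MusicSequencer                 ┃     
           ┠────────────────────────────────┨sh  (
           ┃      0▼234567890               ┃     
           ┃  Kick···█·██····               ┃ St  
           ┃  Clap··█········               ┃     
           ┃ HiHat███··█····█               ┃     
           ┃  Bass··█····█··█               ┃     
           ┃   Tom····█···██·               ┃     
           ┃ Snare·██·███····               ┃     
           ┃                                ┃     
           ┃                                ┃━━━━━
           ┃                                ┃     
           ┃                                ┃     
           ┃                                ┃     
           ┗━━━━━━━━━━━━━━━━━━━━━━━━━━━━━━━━┛     


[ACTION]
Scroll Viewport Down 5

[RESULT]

           ┃      0▼234567890               ┃     
           ┃  Kick···█·██····               ┃ St  
           ┃  Clap··█········               ┃     
           ┃ HiHat███··█····█               ┃     
           ┃  Bass··█····█··█               ┃     
           ┃   Tom····█···██·               ┃     
           ┃ Snare·██·███····               ┃     
           ┃                                ┃     
           ┃                                ┃━━━━━
           ┃                                ┃     
           ┃                                ┃     
           ┃                                ┃     
           ┗━━━━━━━━━━━━━━━━━━━━━━━━━━━━━━━━┛     
                                                  
                                                  
                                                  
                                                  


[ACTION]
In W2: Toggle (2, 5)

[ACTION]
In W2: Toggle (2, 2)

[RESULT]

           ┃      0▼234567890               ┃     
           ┃  Kick···█·██····               ┃ St  
           ┃  Clap··█········               ┃     
           ┃ HiHat██········█               ┃     
           ┃  Bass··█····█··█               ┃     
           ┃   Tom····█···██·               ┃     
           ┃ Snare·██·███····               ┃     
           ┃                                ┃     
           ┃                                ┃━━━━━
           ┃                                ┃     
           ┃                                ┃     
           ┃                                ┃     
           ┗━━━━━━━━━━━━━━━━━━━━━━━━━━━━━━━━┛     
                                                  
                                                  
                                                  
                                                  


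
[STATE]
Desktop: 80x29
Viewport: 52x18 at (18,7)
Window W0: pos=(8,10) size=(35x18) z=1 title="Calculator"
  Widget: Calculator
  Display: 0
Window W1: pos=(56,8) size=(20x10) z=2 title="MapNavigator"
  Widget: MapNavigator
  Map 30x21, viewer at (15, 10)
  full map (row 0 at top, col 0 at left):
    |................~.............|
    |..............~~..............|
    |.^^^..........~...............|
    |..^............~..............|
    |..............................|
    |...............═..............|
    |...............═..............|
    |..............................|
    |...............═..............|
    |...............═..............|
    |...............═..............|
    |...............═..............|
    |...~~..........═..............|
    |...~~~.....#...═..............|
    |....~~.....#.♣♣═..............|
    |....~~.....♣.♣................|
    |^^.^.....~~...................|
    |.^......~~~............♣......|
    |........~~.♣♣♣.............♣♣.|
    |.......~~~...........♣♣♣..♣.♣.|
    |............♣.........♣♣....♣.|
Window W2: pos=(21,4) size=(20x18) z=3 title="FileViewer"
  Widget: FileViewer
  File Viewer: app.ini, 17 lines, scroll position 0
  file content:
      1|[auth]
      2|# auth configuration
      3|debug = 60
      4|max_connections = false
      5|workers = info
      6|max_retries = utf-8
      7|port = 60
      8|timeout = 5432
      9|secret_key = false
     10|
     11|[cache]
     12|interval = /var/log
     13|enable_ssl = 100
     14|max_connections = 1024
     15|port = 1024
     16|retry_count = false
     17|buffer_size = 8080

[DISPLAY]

   ┃[auth]           ▲┃                             
   ┃# auth configurat█┃               ┏━━━━━━━━━━━━━
   ┃debug = 60       ░┃               ┃ MapNavigator
━━━┃max_connections =░┃━┓             ┠─────────────
or ┃workers = info   ░┃ ┃             ┃.............
───┃max_retries = utf░┃─┨             ┃.........═...
   ┃port = 60        ░┃0┃             ┃.........═...
───┃timeout = 5432   ░┃ ┃             ┃.........@...
 9 ┃secret_key = fals░┃ ┃             ┃.........═...
───┃                 ░┃ ┃             ┃.........═...
 6 ┃[cache]          ░┃ ┃             ┗━━━━━━━━━━━━━
───┃interval = /var/l░┃ ┃                           
 3 ┃enable_ssl = 100 ░┃ ┃                           
───┃max_connections =▼┃ ┃                           
 = ┗━━━━━━━━━━━━━━━━━━┛ ┃                           
───┼───┤                ┃                           
 MR│ M+│                ┃                           
───┴───┘                ┃                           


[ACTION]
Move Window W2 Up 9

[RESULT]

   ┃workers = info   ░┃                             
   ┃max_retries = utf░┃               ┏━━━━━━━━━━━━━
   ┃port = 60        ░┃               ┃ MapNavigator
━━━┃timeout = 5432   ░┃━┓             ┠─────────────
or ┃secret_key = fals░┃ ┃             ┃.............
───┃                 ░┃─┨             ┃.........═...
   ┃[cache]          ░┃0┃             ┃.........═...
───┃interval = /var/l░┃ ┃             ┃.........@...
 9 ┃enable_ssl = 100 ░┃ ┃             ┃.........═...
───┃max_connections =▼┃ ┃             ┃.........═...
 6 ┗━━━━━━━━━━━━━━━━━━┛ ┃             ┗━━━━━━━━━━━━━
───┼───┤                ┃                           
 3 │ - │                ┃                           
───┼───┤                ┃                           
 = │ + │                ┃                           
───┼───┤                ┃                           
 MR│ M+│                ┃                           
───┴───┘                ┃                           


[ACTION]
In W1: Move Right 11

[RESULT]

   ┃workers = info   ░┃                             
   ┃max_retries = utf░┃               ┏━━━━━━━━━━━━━
   ┃port = 60        ░┃               ┃ MapNavigator
━━━┃timeout = 5432   ░┃━┓             ┠─────────────
or ┃secret_key = fals░┃ ┃             ┃.............
───┃                 ░┃─┨             ┃.............
   ┃[cache]          ░┃0┃             ┃.............
───┃interval = /var/l░┃ ┃             ┃.........@...
 9 ┃enable_ssl = 100 ░┃ ┃             ┃.............
───┃max_connections =▼┃ ┃             ┃.............
 6 ┗━━━━━━━━━━━━━━━━━━┛ ┃             ┗━━━━━━━━━━━━━
───┼───┤                ┃                           
 3 │ - │                ┃                           
───┼───┤                ┃                           
 = │ + │                ┃                           
───┼───┤                ┃                           
 MR│ M+│                ┃                           
───┴───┘                ┃                           


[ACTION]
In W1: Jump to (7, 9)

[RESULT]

   ┃workers = info   ░┃                             
   ┃max_retries = utf░┃               ┏━━━━━━━━━━━━━
   ┃port = 60        ░┃               ┃ MapNavigator
━━━┃timeout = 5432   ░┃━┓             ┠─────────────
or ┃secret_key = fals░┃ ┃             ┃  ...........
───┃                 ░┃─┨             ┃  ...........
   ┃[cache]          ░┃0┃             ┃  ...........
───┃interval = /var/l░┃ ┃             ┃  .......@...
 9 ┃enable_ssl = 100 ░┃ ┃             ┃  ...........
───┃max_connections =▼┃ ┃             ┃  ...........
 6 ┗━━━━━━━━━━━━━━━━━━┛ ┃             ┗━━━━━━━━━━━━━
───┼───┤                ┃                           
 3 │ - │                ┃                           
───┼───┤                ┃                           
 = │ + │                ┃                           
───┼───┤                ┃                           
 MR│ M+│                ┃                           
───┴───┘                ┃                           


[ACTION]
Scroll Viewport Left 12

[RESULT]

               ┃workers = info   ░┃                 
               ┃max_retries = utf░┃               ┏━
               ┃port = 60        ░┃               ┃ 
  ┏━━━━━━━━━━━━┃timeout = 5432   ░┃━┓             ┠─
  ┃ Calculator ┃secret_key = fals░┃ ┃             ┃ 
  ┠────────────┃                 ░┃─┨             ┃ 
  ┃            ┃[cache]          ░┃0┃             ┃ 
  ┃┌───┬───┬───┃interval = /var/l░┃ ┃             ┃ 
  ┃│ 7 │ 8 │ 9 ┃enable_ssl = 100 ░┃ ┃             ┃ 
  ┃├───┼───┼───┃max_connections =▼┃ ┃             ┃ 
  ┃│ 4 │ 5 │ 6 ┗━━━━━━━━━━━━━━━━━━┛ ┃             ┗━
  ┃├───┼───┼───┼───┤                ┃               
  ┃│ 1 │ 2 │ 3 │ - │                ┃               
  ┃├───┼───┼───┼───┤                ┃               
  ┃│ 0 │ . │ = │ + │                ┃               
  ┃├───┼───┼───┼───┤                ┃               
  ┃│ C │ MC│ MR│ M+│                ┃               
  ┃└───┴───┴───┴───┘                ┃               


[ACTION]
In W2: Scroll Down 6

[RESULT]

               ┃timeout = 5432   ░┃                 
               ┃secret_key = fals░┃               ┏━
               ┃                 ░┃               ┃ 
  ┏━━━━━━━━━━━━┃[cache]          ░┃━┓             ┠─
  ┃ Calculator ┃interval = /var/l░┃ ┃             ┃ 
  ┠────────────┃enable_ssl = 100 ░┃─┨             ┃ 
  ┃            ┃max_connections =░┃0┃             ┃ 
  ┃┌───┬───┬───┃port = 1024      ░┃ ┃             ┃ 
  ┃│ 7 │ 8 │ 9 ┃retry_count = fal█┃ ┃             ┃ 
  ┃├───┼───┼───┃buffer_size = 808▼┃ ┃             ┃ 
  ┃│ 4 │ 5 │ 6 ┗━━━━━━━━━━━━━━━━━━┛ ┃             ┗━
  ┃├───┼───┼───┼───┤                ┃               
  ┃│ 1 │ 2 │ 3 │ - │                ┃               
  ┃├───┼───┼───┼───┤                ┃               
  ┃│ 0 │ . │ = │ + │                ┃               
  ┃├───┼───┼───┼───┤                ┃               
  ┃│ C │ MC│ MR│ M+│                ┃               
  ┃└───┴───┴───┴───┘                ┃               
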